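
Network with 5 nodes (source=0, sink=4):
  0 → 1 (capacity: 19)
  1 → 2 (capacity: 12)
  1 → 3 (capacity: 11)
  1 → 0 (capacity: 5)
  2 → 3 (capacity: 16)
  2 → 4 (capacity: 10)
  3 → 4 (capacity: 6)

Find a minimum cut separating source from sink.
Min cut value = 16, edges: (2,4), (3,4)

Min cut value: 16
Partition: S = [0, 1, 2, 3], T = [4]
Cut edges: (2,4), (3,4)

By max-flow min-cut theorem, max flow = min cut = 16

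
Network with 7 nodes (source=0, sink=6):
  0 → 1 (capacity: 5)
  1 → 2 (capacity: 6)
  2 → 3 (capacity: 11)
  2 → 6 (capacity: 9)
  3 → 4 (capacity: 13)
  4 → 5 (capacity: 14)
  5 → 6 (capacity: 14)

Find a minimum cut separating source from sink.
Min cut value = 5, edges: (0,1)

Min cut value: 5
Partition: S = [0], T = [1, 2, 3, 4, 5, 6]
Cut edges: (0,1)

By max-flow min-cut theorem, max flow = min cut = 5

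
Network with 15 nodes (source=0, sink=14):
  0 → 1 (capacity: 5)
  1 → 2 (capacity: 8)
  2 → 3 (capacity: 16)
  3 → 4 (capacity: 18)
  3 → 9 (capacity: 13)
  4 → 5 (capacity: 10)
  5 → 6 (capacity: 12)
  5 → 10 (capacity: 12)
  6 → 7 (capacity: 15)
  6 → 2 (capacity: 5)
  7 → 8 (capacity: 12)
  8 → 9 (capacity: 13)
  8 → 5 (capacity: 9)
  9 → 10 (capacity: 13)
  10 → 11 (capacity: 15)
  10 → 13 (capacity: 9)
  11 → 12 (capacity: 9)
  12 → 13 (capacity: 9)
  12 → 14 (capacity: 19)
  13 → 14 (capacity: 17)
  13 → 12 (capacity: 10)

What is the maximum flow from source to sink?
Maximum flow = 5

Max flow: 5

Flow assignment:
  0 → 1: 5/5
  1 → 2: 5/8
  2 → 3: 5/16
  3 → 9: 5/13
  9 → 10: 5/13
  10 → 13: 5/9
  13 → 14: 5/17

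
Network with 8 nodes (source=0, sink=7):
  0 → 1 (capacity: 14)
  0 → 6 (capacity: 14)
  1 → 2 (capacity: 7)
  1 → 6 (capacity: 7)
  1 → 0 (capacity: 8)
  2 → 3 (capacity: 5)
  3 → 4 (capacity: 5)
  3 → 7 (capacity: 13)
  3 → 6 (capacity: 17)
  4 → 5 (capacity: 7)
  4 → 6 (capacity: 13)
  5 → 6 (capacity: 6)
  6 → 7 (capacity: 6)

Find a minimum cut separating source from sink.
Min cut value = 11, edges: (2,3), (6,7)

Min cut value: 11
Partition: S = [0, 1, 2, 4, 5, 6], T = [3, 7]
Cut edges: (2,3), (6,7)

By max-flow min-cut theorem, max flow = min cut = 11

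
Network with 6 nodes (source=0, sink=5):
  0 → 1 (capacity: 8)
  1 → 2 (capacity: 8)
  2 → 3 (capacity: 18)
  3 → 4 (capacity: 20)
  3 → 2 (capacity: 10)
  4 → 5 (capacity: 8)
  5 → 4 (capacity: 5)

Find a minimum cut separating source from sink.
Min cut value = 8, edges: (4,5)

Min cut value: 8
Partition: S = [0, 1, 2, 3, 4], T = [5]
Cut edges: (4,5)

By max-flow min-cut theorem, max flow = min cut = 8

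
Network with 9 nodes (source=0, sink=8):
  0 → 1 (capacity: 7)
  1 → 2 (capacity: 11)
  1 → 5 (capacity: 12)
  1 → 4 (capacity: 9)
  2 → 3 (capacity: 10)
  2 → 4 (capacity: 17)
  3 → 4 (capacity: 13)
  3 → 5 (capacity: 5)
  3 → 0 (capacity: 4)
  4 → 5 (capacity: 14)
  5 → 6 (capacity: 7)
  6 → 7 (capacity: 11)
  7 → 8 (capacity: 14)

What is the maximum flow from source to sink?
Maximum flow = 7

Max flow: 7

Flow assignment:
  0 → 1: 7/7
  1 → 5: 7/12
  5 → 6: 7/7
  6 → 7: 7/11
  7 → 8: 7/14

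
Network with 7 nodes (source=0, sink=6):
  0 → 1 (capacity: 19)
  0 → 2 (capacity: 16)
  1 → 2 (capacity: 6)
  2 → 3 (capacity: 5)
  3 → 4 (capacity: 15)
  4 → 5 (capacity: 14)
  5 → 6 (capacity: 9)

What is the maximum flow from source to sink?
Maximum flow = 5

Max flow: 5

Flow assignment:
  0 → 1: 5/19
  1 → 2: 5/6
  2 → 3: 5/5
  3 → 4: 5/15
  4 → 5: 5/14
  5 → 6: 5/9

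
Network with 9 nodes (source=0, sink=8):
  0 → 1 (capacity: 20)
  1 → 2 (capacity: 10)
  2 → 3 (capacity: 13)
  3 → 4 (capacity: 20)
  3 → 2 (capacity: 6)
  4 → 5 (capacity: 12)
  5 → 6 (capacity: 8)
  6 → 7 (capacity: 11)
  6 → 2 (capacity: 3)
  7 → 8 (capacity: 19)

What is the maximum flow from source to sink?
Maximum flow = 8

Max flow: 8

Flow assignment:
  0 → 1: 8/20
  1 → 2: 8/10
  2 → 3: 8/13
  3 → 4: 8/20
  4 → 5: 8/12
  5 → 6: 8/8
  6 → 7: 8/11
  7 → 8: 8/19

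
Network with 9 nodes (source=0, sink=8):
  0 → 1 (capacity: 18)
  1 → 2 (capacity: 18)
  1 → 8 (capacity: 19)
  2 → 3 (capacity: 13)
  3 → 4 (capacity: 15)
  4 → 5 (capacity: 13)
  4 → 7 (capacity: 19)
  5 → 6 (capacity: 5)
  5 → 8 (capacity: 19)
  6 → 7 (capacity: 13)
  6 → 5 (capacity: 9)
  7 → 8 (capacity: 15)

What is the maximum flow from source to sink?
Maximum flow = 18

Max flow: 18

Flow assignment:
  0 → 1: 18/18
  1 → 8: 18/19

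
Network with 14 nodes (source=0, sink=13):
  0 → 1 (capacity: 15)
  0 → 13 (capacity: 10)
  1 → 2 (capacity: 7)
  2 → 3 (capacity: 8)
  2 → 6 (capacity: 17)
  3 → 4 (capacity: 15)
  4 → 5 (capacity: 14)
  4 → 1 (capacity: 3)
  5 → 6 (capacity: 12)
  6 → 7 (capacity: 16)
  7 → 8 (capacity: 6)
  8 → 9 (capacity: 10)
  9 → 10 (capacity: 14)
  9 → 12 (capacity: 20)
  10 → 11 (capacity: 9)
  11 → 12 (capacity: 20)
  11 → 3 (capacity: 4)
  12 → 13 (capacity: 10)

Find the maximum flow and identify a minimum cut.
Max flow = 16, Min cut edges: (0,13), (7,8)

Maximum flow: 16
Minimum cut: (0,13), (7,8)
Partition: S = [0, 1, 2, 3, 4, 5, 6, 7], T = [8, 9, 10, 11, 12, 13]

Max-flow min-cut theorem verified: both equal 16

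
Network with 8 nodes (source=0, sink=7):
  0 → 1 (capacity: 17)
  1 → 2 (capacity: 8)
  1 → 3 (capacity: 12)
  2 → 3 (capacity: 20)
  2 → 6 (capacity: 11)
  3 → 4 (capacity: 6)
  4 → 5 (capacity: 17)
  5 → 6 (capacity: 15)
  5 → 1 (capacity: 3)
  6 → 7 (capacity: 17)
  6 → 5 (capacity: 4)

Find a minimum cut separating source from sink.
Min cut value = 14, edges: (1,2), (3,4)

Min cut value: 14
Partition: S = [0, 1, 3], T = [2, 4, 5, 6, 7]
Cut edges: (1,2), (3,4)

By max-flow min-cut theorem, max flow = min cut = 14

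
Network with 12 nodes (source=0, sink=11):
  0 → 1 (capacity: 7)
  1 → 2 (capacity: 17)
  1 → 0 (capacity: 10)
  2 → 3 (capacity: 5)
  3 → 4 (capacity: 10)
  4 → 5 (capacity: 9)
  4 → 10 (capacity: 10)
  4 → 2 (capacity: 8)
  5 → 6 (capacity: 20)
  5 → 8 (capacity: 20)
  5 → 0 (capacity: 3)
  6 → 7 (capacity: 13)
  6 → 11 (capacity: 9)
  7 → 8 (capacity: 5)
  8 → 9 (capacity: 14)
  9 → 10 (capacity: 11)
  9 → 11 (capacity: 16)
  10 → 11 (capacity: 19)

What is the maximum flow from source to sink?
Maximum flow = 5

Max flow: 5

Flow assignment:
  0 → 1: 5/7
  1 → 2: 5/17
  2 → 3: 5/5
  3 → 4: 5/10
  4 → 10: 5/10
  10 → 11: 5/19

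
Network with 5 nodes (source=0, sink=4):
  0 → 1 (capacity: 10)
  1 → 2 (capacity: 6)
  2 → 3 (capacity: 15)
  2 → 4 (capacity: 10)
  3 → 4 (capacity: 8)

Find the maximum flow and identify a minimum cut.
Max flow = 6, Min cut edges: (1,2)

Maximum flow: 6
Minimum cut: (1,2)
Partition: S = [0, 1], T = [2, 3, 4]

Max-flow min-cut theorem verified: both equal 6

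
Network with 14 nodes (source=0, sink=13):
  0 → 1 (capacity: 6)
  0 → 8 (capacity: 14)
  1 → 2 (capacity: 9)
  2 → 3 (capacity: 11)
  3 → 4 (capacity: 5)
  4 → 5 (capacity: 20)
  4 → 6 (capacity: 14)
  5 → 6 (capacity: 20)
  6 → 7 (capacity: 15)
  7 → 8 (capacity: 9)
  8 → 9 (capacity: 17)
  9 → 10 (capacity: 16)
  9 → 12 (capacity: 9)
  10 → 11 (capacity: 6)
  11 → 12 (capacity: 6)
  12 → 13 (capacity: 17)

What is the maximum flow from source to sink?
Maximum flow = 15

Max flow: 15

Flow assignment:
  0 → 1: 5/6
  0 → 8: 10/14
  1 → 2: 5/9
  2 → 3: 5/11
  3 → 4: 5/5
  4 → 6: 5/14
  6 → 7: 5/15
  7 → 8: 5/9
  8 → 9: 15/17
  9 → 10: 6/16
  9 → 12: 9/9
  10 → 11: 6/6
  11 → 12: 6/6
  12 → 13: 15/17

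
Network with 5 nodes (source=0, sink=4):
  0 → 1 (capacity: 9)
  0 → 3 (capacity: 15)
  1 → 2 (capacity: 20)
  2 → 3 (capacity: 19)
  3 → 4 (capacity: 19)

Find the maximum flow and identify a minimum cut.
Max flow = 19, Min cut edges: (3,4)

Maximum flow: 19
Minimum cut: (3,4)
Partition: S = [0, 1, 2, 3], T = [4]

Max-flow min-cut theorem verified: both equal 19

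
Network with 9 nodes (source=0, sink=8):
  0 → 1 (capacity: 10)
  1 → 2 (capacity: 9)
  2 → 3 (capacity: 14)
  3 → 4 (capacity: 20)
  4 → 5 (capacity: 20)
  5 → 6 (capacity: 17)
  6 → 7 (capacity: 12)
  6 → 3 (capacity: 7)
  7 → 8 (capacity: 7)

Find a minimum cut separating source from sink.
Min cut value = 7, edges: (7,8)

Min cut value: 7
Partition: S = [0, 1, 2, 3, 4, 5, 6, 7], T = [8]
Cut edges: (7,8)

By max-flow min-cut theorem, max flow = min cut = 7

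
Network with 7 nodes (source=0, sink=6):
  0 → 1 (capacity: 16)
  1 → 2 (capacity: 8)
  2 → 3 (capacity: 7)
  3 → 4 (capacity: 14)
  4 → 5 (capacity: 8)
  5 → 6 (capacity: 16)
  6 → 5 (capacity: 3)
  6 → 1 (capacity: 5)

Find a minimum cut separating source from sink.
Min cut value = 7, edges: (2,3)

Min cut value: 7
Partition: S = [0, 1, 2], T = [3, 4, 5, 6]
Cut edges: (2,3)

By max-flow min-cut theorem, max flow = min cut = 7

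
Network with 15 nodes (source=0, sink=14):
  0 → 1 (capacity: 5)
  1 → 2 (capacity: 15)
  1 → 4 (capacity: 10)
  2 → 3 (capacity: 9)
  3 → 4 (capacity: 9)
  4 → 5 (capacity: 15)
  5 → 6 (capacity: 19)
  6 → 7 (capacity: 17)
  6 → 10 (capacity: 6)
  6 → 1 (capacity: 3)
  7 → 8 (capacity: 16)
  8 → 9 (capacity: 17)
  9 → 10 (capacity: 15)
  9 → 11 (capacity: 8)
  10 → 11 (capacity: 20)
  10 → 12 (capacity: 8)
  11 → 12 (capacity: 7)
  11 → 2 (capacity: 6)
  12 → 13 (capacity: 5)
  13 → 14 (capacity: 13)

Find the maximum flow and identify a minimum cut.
Max flow = 5, Min cut edges: (12,13)

Maximum flow: 5
Minimum cut: (12,13)
Partition: S = [0, 1, 2, 3, 4, 5, 6, 7, 8, 9, 10, 11, 12], T = [13, 14]

Max-flow min-cut theorem verified: both equal 5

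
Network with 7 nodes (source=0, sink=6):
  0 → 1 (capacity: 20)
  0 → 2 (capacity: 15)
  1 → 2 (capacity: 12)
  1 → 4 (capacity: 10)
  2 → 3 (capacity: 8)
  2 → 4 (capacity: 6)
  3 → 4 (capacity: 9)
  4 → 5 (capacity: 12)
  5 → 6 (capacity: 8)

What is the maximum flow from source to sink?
Maximum flow = 8

Max flow: 8

Flow assignment:
  0 → 1: 2/20
  0 → 2: 6/15
  1 → 4: 2/10
  2 → 4: 6/6
  4 → 5: 8/12
  5 → 6: 8/8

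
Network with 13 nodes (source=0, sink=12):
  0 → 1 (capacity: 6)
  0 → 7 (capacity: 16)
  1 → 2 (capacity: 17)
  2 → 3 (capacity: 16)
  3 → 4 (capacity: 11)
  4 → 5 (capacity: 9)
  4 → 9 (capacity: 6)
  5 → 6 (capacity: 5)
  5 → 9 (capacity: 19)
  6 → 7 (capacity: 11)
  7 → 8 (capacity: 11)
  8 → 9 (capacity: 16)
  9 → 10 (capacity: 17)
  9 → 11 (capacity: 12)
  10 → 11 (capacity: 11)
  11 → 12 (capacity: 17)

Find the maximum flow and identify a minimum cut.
Max flow = 17, Min cut edges: (11,12)

Maximum flow: 17
Minimum cut: (11,12)
Partition: S = [0, 1, 2, 3, 4, 5, 6, 7, 8, 9, 10, 11], T = [12]

Max-flow min-cut theorem verified: both equal 17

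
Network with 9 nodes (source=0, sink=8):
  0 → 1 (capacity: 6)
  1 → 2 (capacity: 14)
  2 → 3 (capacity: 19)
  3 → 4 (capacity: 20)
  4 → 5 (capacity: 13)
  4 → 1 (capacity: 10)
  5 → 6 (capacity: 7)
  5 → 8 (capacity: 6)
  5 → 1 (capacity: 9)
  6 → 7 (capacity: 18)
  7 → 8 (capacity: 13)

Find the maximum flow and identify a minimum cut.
Max flow = 6, Min cut edges: (0,1)

Maximum flow: 6
Minimum cut: (0,1)
Partition: S = [0], T = [1, 2, 3, 4, 5, 6, 7, 8]

Max-flow min-cut theorem verified: both equal 6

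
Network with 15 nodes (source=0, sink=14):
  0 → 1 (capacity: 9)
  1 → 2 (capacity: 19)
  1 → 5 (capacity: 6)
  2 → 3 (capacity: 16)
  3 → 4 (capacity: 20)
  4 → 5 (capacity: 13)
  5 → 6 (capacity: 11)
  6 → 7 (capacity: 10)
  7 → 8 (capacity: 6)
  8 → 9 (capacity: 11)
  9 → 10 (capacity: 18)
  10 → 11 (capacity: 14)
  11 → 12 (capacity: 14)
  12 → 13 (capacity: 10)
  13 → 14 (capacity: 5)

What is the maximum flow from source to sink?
Maximum flow = 5

Max flow: 5

Flow assignment:
  0 → 1: 5/9
  1 → 2: 3/19
  1 → 5: 2/6
  2 → 3: 3/16
  3 → 4: 3/20
  4 → 5: 3/13
  5 → 6: 5/11
  6 → 7: 5/10
  7 → 8: 5/6
  8 → 9: 5/11
  9 → 10: 5/18
  10 → 11: 5/14
  11 → 12: 5/14
  12 → 13: 5/10
  13 → 14: 5/5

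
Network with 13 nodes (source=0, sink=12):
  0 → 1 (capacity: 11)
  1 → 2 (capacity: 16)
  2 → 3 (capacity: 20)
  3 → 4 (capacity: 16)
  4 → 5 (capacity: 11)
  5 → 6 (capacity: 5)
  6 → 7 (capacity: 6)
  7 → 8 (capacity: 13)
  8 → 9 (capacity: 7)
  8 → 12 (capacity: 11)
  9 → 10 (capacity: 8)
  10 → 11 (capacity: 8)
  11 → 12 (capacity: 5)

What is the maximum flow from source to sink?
Maximum flow = 5

Max flow: 5

Flow assignment:
  0 → 1: 5/11
  1 → 2: 5/16
  2 → 3: 5/20
  3 → 4: 5/16
  4 → 5: 5/11
  5 → 6: 5/5
  6 → 7: 5/6
  7 → 8: 5/13
  8 → 12: 5/11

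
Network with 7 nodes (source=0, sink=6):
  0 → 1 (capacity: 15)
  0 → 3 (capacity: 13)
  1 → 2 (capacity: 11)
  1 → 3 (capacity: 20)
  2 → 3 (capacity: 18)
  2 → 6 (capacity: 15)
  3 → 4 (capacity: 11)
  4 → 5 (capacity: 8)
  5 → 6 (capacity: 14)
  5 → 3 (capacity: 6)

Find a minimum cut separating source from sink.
Min cut value = 19, edges: (1,2), (4,5)

Min cut value: 19
Partition: S = [0, 1, 3, 4], T = [2, 5, 6]
Cut edges: (1,2), (4,5)

By max-flow min-cut theorem, max flow = min cut = 19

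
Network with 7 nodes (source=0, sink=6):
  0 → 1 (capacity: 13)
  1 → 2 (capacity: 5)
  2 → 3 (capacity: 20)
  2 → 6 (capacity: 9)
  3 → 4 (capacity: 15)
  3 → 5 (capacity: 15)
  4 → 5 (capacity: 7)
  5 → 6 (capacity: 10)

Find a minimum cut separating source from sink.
Min cut value = 5, edges: (1,2)

Min cut value: 5
Partition: S = [0, 1], T = [2, 3, 4, 5, 6]
Cut edges: (1,2)

By max-flow min-cut theorem, max flow = min cut = 5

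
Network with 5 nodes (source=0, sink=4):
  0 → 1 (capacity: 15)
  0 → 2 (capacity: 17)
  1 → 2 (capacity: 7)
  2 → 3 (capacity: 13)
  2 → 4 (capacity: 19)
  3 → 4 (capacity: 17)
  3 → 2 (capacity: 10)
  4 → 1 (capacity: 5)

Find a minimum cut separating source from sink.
Min cut value = 24, edges: (0,2), (1,2)

Min cut value: 24
Partition: S = [0, 1], T = [2, 3, 4]
Cut edges: (0,2), (1,2)

By max-flow min-cut theorem, max flow = min cut = 24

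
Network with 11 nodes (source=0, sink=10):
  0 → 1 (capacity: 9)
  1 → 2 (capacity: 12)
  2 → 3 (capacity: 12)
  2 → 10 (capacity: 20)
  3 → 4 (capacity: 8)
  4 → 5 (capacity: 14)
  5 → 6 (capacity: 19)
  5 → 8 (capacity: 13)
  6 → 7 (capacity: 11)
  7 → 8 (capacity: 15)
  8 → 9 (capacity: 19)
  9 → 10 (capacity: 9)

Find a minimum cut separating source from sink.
Min cut value = 9, edges: (0,1)

Min cut value: 9
Partition: S = [0], T = [1, 2, 3, 4, 5, 6, 7, 8, 9, 10]
Cut edges: (0,1)

By max-flow min-cut theorem, max flow = min cut = 9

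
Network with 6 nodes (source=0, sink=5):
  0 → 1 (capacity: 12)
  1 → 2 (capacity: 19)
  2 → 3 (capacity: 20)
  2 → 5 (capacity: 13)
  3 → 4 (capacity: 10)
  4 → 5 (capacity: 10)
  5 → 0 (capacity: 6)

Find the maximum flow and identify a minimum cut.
Max flow = 12, Min cut edges: (0,1)

Maximum flow: 12
Minimum cut: (0,1)
Partition: S = [0], T = [1, 2, 3, 4, 5]

Max-flow min-cut theorem verified: both equal 12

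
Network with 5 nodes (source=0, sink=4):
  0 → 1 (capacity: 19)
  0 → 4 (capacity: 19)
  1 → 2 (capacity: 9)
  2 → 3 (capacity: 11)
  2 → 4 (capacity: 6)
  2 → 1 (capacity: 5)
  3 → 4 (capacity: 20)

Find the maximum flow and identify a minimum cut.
Max flow = 28, Min cut edges: (0,4), (1,2)

Maximum flow: 28
Minimum cut: (0,4), (1,2)
Partition: S = [0, 1], T = [2, 3, 4]

Max-flow min-cut theorem verified: both equal 28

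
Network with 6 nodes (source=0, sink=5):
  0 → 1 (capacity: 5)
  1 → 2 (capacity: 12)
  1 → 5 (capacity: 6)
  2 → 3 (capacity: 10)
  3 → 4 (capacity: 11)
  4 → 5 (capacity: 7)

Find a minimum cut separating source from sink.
Min cut value = 5, edges: (0,1)

Min cut value: 5
Partition: S = [0], T = [1, 2, 3, 4, 5]
Cut edges: (0,1)

By max-flow min-cut theorem, max flow = min cut = 5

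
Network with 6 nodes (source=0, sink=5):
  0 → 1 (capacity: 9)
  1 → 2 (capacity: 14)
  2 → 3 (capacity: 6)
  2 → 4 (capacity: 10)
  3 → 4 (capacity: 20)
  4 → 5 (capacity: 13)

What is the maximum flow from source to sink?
Maximum flow = 9

Max flow: 9

Flow assignment:
  0 → 1: 9/9
  1 → 2: 9/14
  2 → 4: 9/10
  4 → 5: 9/13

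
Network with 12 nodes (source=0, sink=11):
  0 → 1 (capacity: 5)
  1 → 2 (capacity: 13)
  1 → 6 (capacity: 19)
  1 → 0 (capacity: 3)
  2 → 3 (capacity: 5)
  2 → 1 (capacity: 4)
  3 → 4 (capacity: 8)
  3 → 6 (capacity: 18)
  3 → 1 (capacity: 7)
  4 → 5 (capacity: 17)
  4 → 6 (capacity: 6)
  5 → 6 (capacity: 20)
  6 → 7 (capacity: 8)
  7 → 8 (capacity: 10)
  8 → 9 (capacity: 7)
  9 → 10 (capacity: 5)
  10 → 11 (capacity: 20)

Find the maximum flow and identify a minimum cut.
Max flow = 5, Min cut edges: (9,10)

Maximum flow: 5
Minimum cut: (9,10)
Partition: S = [0, 1, 2, 3, 4, 5, 6, 7, 8, 9], T = [10, 11]

Max-flow min-cut theorem verified: both equal 5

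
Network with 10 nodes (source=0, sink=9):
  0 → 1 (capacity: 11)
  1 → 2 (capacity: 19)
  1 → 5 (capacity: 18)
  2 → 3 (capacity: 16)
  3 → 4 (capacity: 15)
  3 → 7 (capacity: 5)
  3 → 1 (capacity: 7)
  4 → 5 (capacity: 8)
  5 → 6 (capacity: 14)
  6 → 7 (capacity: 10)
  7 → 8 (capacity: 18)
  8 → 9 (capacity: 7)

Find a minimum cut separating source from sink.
Min cut value = 7, edges: (8,9)

Min cut value: 7
Partition: S = [0, 1, 2, 3, 4, 5, 6, 7, 8], T = [9]
Cut edges: (8,9)

By max-flow min-cut theorem, max flow = min cut = 7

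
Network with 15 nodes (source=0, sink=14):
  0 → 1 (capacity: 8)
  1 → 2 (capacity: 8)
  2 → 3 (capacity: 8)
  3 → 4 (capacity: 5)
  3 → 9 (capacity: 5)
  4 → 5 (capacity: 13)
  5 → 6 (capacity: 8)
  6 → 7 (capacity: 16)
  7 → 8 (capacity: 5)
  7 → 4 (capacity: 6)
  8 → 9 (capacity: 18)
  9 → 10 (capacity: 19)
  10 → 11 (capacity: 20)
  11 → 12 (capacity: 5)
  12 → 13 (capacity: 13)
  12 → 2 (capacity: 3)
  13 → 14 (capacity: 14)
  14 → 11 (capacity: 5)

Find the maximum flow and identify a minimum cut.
Max flow = 5, Min cut edges: (11,12)

Maximum flow: 5
Minimum cut: (11,12)
Partition: S = [0, 1, 2, 3, 4, 5, 6, 7, 8, 9, 10, 11], T = [12, 13, 14]

Max-flow min-cut theorem verified: both equal 5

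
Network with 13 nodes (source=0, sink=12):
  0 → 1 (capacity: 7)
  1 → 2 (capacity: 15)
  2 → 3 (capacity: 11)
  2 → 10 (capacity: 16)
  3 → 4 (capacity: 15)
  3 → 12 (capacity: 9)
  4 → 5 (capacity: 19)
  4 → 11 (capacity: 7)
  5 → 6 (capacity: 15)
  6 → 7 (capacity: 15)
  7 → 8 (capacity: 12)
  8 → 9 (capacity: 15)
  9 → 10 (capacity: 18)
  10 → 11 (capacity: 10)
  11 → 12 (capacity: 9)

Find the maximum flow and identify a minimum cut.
Max flow = 7, Min cut edges: (0,1)

Maximum flow: 7
Minimum cut: (0,1)
Partition: S = [0], T = [1, 2, 3, 4, 5, 6, 7, 8, 9, 10, 11, 12]

Max-flow min-cut theorem verified: both equal 7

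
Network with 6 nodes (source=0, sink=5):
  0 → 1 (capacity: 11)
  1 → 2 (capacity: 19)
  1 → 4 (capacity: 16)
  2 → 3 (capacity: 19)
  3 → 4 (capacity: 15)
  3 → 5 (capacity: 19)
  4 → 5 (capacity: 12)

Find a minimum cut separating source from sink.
Min cut value = 11, edges: (0,1)

Min cut value: 11
Partition: S = [0], T = [1, 2, 3, 4, 5]
Cut edges: (0,1)

By max-flow min-cut theorem, max flow = min cut = 11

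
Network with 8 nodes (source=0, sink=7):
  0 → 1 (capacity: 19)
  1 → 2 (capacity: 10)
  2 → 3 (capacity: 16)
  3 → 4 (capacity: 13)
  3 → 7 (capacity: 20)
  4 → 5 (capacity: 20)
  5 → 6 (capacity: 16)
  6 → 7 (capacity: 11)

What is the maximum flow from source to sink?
Maximum flow = 10

Max flow: 10

Flow assignment:
  0 → 1: 10/19
  1 → 2: 10/10
  2 → 3: 10/16
  3 → 7: 10/20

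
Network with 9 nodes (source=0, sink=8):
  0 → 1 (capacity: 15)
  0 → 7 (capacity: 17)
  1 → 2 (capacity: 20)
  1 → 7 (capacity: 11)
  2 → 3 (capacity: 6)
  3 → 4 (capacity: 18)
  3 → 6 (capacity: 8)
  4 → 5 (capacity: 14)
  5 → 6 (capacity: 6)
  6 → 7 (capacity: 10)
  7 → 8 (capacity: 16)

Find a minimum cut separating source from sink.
Min cut value = 16, edges: (7,8)

Min cut value: 16
Partition: S = [0, 1, 2, 3, 4, 5, 6, 7], T = [8]
Cut edges: (7,8)

By max-flow min-cut theorem, max flow = min cut = 16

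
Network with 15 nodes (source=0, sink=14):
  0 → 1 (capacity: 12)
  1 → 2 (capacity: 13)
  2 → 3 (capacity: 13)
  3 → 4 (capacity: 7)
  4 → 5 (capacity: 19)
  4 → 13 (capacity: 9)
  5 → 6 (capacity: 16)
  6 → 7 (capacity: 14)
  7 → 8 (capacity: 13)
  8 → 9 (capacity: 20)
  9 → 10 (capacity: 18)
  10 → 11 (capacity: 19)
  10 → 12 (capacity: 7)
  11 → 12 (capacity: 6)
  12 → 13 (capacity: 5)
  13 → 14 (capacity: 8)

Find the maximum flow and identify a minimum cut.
Max flow = 7, Min cut edges: (3,4)

Maximum flow: 7
Minimum cut: (3,4)
Partition: S = [0, 1, 2, 3], T = [4, 5, 6, 7, 8, 9, 10, 11, 12, 13, 14]

Max-flow min-cut theorem verified: both equal 7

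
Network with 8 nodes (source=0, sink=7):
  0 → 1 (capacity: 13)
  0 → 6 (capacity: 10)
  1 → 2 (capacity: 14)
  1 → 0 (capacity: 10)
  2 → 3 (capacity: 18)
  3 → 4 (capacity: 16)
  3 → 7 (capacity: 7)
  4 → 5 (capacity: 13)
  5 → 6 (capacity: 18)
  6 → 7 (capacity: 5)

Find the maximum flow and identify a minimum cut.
Max flow = 12, Min cut edges: (3,7), (6,7)

Maximum flow: 12
Minimum cut: (3,7), (6,7)
Partition: S = [0, 1, 2, 3, 4, 5, 6], T = [7]

Max-flow min-cut theorem verified: both equal 12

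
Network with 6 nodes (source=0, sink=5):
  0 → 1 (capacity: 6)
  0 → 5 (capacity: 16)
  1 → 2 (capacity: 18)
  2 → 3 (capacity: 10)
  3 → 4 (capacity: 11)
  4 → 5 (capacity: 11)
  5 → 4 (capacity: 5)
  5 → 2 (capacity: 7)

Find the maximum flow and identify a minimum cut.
Max flow = 22, Min cut edges: (0,1), (0,5)

Maximum flow: 22
Minimum cut: (0,1), (0,5)
Partition: S = [0], T = [1, 2, 3, 4, 5]

Max-flow min-cut theorem verified: both equal 22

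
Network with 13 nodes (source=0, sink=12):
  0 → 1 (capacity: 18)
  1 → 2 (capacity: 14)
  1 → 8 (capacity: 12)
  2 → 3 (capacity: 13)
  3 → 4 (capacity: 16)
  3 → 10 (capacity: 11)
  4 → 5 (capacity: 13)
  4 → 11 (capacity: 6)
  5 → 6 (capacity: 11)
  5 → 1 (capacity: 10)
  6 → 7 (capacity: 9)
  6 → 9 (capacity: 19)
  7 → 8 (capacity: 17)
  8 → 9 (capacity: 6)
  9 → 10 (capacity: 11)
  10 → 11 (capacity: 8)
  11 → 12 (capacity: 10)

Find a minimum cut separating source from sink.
Min cut value = 10, edges: (11,12)

Min cut value: 10
Partition: S = [0, 1, 2, 3, 4, 5, 6, 7, 8, 9, 10, 11], T = [12]
Cut edges: (11,12)

By max-flow min-cut theorem, max flow = min cut = 10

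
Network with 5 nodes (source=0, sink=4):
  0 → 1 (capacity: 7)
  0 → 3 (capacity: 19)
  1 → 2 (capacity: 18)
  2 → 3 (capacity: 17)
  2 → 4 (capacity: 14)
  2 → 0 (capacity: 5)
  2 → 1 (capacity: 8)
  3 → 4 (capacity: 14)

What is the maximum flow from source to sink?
Maximum flow = 21

Max flow: 21

Flow assignment:
  0 → 1: 7/7
  0 → 3: 14/19
  1 → 2: 7/18
  2 → 4: 7/14
  3 → 4: 14/14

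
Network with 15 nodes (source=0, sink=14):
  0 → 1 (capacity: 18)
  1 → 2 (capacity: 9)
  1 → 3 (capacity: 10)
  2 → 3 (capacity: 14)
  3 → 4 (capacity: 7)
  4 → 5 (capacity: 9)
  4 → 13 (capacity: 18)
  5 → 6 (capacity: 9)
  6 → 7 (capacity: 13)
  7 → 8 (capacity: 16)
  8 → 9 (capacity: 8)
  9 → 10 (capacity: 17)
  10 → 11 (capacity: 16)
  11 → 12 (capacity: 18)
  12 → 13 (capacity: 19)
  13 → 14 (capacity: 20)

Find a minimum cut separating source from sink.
Min cut value = 7, edges: (3,4)

Min cut value: 7
Partition: S = [0, 1, 2, 3], T = [4, 5, 6, 7, 8, 9, 10, 11, 12, 13, 14]
Cut edges: (3,4)

By max-flow min-cut theorem, max flow = min cut = 7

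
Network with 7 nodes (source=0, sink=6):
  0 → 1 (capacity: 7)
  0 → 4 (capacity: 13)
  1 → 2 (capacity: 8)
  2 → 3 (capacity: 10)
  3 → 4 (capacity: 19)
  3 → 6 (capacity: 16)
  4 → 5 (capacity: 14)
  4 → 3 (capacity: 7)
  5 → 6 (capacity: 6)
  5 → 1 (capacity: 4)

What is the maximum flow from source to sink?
Maximum flow = 20

Max flow: 20

Flow assignment:
  0 → 1: 7/7
  0 → 4: 13/13
  1 → 2: 7/8
  2 → 3: 7/10
  3 → 6: 14/16
  4 → 5: 6/14
  4 → 3: 7/7
  5 → 6: 6/6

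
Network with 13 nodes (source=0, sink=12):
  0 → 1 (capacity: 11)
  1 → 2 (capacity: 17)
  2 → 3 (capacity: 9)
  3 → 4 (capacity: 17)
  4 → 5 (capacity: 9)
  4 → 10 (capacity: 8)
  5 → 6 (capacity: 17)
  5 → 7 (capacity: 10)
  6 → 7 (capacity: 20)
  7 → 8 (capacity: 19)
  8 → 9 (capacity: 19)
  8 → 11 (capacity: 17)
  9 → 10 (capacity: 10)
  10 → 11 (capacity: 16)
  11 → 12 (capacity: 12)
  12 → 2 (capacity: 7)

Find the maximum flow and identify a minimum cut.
Max flow = 9, Min cut edges: (2,3)

Maximum flow: 9
Minimum cut: (2,3)
Partition: S = [0, 1, 2], T = [3, 4, 5, 6, 7, 8, 9, 10, 11, 12]

Max-flow min-cut theorem verified: both equal 9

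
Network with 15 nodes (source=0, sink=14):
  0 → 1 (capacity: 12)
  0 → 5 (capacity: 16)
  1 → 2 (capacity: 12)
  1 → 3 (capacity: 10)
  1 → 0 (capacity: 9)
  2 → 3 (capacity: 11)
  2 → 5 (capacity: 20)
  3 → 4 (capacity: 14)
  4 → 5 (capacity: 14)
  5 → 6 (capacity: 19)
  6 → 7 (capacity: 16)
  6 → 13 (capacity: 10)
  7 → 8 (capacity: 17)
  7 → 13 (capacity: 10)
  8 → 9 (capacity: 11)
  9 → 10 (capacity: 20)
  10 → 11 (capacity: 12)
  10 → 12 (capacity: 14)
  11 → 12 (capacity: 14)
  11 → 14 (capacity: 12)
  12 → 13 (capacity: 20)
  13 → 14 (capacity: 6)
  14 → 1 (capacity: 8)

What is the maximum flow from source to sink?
Maximum flow = 17

Max flow: 17

Flow assignment:
  0 → 1: 12/12
  0 → 5: 5/16
  1 → 2: 12/12
  2 → 5: 12/20
  5 → 6: 17/19
  6 → 7: 13/16
  6 → 13: 4/10
  7 → 8: 11/17
  7 → 13: 2/10
  8 → 9: 11/11
  9 → 10: 11/20
  10 → 11: 11/12
  11 → 14: 11/12
  13 → 14: 6/6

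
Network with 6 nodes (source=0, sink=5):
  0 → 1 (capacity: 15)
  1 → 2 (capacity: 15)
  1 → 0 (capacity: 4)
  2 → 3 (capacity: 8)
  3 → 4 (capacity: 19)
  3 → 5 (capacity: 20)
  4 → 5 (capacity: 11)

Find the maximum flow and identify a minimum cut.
Max flow = 8, Min cut edges: (2,3)

Maximum flow: 8
Minimum cut: (2,3)
Partition: S = [0, 1, 2], T = [3, 4, 5]

Max-flow min-cut theorem verified: both equal 8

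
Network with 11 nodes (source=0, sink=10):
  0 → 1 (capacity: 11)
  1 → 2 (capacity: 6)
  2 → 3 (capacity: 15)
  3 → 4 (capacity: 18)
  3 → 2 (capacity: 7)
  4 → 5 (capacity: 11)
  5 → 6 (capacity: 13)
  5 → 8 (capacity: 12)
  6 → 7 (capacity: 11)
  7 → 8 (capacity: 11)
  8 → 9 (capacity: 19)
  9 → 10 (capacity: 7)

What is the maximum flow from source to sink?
Maximum flow = 6

Max flow: 6

Flow assignment:
  0 → 1: 6/11
  1 → 2: 6/6
  2 → 3: 6/15
  3 → 4: 6/18
  4 → 5: 6/11
  5 → 8: 6/12
  8 → 9: 6/19
  9 → 10: 6/7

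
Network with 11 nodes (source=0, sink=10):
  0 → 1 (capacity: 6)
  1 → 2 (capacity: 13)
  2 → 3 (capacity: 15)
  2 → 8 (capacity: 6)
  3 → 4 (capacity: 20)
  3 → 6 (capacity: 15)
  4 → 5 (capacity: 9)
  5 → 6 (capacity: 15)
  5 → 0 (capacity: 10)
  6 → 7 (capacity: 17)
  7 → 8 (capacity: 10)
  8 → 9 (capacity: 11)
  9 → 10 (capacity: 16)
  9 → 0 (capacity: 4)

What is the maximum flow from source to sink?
Maximum flow = 6

Max flow: 6

Flow assignment:
  0 → 1: 6/6
  1 → 2: 6/13
  2 → 8: 6/6
  8 → 9: 6/11
  9 → 10: 6/16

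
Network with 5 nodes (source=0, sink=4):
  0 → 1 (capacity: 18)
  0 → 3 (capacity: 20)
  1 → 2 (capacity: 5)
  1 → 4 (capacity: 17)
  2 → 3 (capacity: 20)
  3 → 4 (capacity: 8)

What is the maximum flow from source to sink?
Maximum flow = 25

Max flow: 25

Flow assignment:
  0 → 1: 18/18
  0 → 3: 7/20
  1 → 2: 1/5
  1 → 4: 17/17
  2 → 3: 1/20
  3 → 4: 8/8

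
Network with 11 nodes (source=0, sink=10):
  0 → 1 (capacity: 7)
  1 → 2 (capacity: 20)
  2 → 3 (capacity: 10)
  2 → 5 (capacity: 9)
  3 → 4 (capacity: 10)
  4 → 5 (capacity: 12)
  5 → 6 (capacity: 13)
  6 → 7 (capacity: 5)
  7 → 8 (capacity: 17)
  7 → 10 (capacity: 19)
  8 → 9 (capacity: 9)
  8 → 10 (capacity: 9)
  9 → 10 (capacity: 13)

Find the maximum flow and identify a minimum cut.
Max flow = 5, Min cut edges: (6,7)

Maximum flow: 5
Minimum cut: (6,7)
Partition: S = [0, 1, 2, 3, 4, 5, 6], T = [7, 8, 9, 10]

Max-flow min-cut theorem verified: both equal 5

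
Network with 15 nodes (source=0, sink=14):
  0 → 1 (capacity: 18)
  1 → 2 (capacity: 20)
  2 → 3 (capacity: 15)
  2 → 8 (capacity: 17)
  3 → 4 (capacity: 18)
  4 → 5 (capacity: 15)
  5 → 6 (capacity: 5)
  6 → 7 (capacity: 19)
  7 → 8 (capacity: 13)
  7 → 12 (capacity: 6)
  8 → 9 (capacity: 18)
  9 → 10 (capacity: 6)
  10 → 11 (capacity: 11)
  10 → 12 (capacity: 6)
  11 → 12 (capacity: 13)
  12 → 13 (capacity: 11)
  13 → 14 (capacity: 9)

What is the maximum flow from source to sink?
Maximum flow = 9

Max flow: 9

Flow assignment:
  0 → 1: 9/18
  1 → 2: 9/20
  2 → 3: 5/15
  2 → 8: 4/17
  3 → 4: 5/18
  4 → 5: 5/15
  5 → 6: 5/5
  6 → 7: 5/19
  7 → 8: 2/13
  7 → 12: 3/6
  8 → 9: 6/18
  9 → 10: 6/6
  10 → 12: 6/6
  12 → 13: 9/11
  13 → 14: 9/9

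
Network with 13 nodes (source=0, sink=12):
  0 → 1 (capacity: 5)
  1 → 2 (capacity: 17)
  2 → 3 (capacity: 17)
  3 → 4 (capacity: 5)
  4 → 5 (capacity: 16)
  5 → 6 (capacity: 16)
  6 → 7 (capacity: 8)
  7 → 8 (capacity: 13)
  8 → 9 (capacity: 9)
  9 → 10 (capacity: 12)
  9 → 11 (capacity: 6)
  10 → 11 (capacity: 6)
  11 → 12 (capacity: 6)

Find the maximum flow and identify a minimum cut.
Max flow = 5, Min cut edges: (3,4)

Maximum flow: 5
Minimum cut: (3,4)
Partition: S = [0, 1, 2, 3], T = [4, 5, 6, 7, 8, 9, 10, 11, 12]

Max-flow min-cut theorem verified: both equal 5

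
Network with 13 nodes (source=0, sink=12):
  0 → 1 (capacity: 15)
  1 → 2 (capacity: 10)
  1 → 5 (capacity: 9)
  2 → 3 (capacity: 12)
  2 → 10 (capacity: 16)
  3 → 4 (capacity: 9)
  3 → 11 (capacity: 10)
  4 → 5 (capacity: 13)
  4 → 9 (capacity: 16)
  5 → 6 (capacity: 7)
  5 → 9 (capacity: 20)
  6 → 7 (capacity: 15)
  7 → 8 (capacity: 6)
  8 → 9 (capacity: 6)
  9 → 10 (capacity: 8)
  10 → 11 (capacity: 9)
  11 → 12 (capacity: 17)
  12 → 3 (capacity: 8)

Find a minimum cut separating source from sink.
Min cut value = 15, edges: (0,1)

Min cut value: 15
Partition: S = [0], T = [1, 2, 3, 4, 5, 6, 7, 8, 9, 10, 11, 12]
Cut edges: (0,1)

By max-flow min-cut theorem, max flow = min cut = 15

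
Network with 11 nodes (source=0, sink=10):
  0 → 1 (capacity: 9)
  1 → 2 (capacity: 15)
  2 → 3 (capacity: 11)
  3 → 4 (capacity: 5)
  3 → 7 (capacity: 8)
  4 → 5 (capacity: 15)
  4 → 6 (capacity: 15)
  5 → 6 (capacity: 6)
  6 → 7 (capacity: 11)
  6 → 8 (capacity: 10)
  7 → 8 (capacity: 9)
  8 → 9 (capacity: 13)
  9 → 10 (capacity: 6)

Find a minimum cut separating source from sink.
Min cut value = 6, edges: (9,10)

Min cut value: 6
Partition: S = [0, 1, 2, 3, 4, 5, 6, 7, 8, 9], T = [10]
Cut edges: (9,10)

By max-flow min-cut theorem, max flow = min cut = 6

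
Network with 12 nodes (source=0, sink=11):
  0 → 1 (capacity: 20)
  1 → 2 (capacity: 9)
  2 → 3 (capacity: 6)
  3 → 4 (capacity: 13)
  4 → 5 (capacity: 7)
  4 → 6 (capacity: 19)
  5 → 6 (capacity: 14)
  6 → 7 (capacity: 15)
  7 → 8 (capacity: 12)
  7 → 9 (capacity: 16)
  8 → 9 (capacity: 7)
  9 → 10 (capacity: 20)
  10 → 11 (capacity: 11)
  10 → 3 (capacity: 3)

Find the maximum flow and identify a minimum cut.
Max flow = 6, Min cut edges: (2,3)

Maximum flow: 6
Minimum cut: (2,3)
Partition: S = [0, 1, 2], T = [3, 4, 5, 6, 7, 8, 9, 10, 11]

Max-flow min-cut theorem verified: both equal 6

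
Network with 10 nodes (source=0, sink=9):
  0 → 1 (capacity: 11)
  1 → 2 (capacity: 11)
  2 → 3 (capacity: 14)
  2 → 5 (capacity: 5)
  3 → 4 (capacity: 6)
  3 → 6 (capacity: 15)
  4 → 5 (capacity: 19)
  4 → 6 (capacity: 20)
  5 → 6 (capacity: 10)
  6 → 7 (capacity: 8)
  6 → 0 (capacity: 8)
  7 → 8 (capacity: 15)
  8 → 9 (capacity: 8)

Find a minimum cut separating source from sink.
Min cut value = 8, edges: (8,9)

Min cut value: 8
Partition: S = [0, 1, 2, 3, 4, 5, 6, 7, 8], T = [9]
Cut edges: (8,9)

By max-flow min-cut theorem, max flow = min cut = 8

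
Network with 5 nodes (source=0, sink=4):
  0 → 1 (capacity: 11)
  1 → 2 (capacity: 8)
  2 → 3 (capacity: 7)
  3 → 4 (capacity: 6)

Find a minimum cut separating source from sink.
Min cut value = 6, edges: (3,4)

Min cut value: 6
Partition: S = [0, 1, 2, 3], T = [4]
Cut edges: (3,4)

By max-flow min-cut theorem, max flow = min cut = 6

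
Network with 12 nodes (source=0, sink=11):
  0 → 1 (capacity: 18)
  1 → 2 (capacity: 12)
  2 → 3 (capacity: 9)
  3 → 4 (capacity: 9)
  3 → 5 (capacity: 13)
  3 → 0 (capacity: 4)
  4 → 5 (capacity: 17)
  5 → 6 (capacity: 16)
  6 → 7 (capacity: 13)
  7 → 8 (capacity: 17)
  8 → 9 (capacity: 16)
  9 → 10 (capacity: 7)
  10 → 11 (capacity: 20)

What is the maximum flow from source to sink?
Maximum flow = 7

Max flow: 7

Flow assignment:
  0 → 1: 9/18
  1 → 2: 9/12
  2 → 3: 9/9
  3 → 5: 7/13
  3 → 0: 2/4
  5 → 6: 7/16
  6 → 7: 7/13
  7 → 8: 7/17
  8 → 9: 7/16
  9 → 10: 7/7
  10 → 11: 7/20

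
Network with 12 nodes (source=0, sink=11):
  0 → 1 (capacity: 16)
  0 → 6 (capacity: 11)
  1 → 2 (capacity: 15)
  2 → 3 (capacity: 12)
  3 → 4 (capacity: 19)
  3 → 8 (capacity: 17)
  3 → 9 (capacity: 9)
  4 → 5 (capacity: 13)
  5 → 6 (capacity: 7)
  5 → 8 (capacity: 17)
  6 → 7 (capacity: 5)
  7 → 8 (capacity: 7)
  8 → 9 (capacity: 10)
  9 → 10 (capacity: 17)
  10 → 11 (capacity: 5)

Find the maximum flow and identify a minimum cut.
Max flow = 5, Min cut edges: (10,11)

Maximum flow: 5
Minimum cut: (10,11)
Partition: S = [0, 1, 2, 3, 4, 5, 6, 7, 8, 9, 10], T = [11]

Max-flow min-cut theorem verified: both equal 5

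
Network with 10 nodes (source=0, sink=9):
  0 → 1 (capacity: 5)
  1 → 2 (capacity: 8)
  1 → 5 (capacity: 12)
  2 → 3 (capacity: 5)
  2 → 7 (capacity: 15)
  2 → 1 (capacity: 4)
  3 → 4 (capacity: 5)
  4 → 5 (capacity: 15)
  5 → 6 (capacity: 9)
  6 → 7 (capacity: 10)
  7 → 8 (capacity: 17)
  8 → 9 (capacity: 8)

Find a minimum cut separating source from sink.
Min cut value = 5, edges: (0,1)

Min cut value: 5
Partition: S = [0], T = [1, 2, 3, 4, 5, 6, 7, 8, 9]
Cut edges: (0,1)

By max-flow min-cut theorem, max flow = min cut = 5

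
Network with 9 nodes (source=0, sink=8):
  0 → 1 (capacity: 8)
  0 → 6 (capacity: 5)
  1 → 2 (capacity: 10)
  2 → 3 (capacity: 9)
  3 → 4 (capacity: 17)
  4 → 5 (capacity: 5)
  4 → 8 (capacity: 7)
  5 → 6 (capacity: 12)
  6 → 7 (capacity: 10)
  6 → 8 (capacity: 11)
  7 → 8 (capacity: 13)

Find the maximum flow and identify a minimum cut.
Max flow = 13, Min cut edges: (0,1), (0,6)

Maximum flow: 13
Minimum cut: (0,1), (0,6)
Partition: S = [0], T = [1, 2, 3, 4, 5, 6, 7, 8]

Max-flow min-cut theorem verified: both equal 13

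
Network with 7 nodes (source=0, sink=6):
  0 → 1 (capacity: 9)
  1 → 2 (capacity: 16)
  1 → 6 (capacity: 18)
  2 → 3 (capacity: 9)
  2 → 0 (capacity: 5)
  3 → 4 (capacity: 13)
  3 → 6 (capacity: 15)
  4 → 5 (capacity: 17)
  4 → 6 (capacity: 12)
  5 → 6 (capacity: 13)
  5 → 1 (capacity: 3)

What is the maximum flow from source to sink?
Maximum flow = 9

Max flow: 9

Flow assignment:
  0 → 1: 9/9
  1 → 6: 9/18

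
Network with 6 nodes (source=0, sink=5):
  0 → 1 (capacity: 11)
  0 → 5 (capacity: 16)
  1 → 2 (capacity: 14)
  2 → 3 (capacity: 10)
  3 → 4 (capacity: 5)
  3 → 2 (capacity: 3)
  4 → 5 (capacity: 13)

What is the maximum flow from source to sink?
Maximum flow = 21

Max flow: 21

Flow assignment:
  0 → 1: 5/11
  0 → 5: 16/16
  1 → 2: 5/14
  2 → 3: 5/10
  3 → 4: 5/5
  4 → 5: 5/13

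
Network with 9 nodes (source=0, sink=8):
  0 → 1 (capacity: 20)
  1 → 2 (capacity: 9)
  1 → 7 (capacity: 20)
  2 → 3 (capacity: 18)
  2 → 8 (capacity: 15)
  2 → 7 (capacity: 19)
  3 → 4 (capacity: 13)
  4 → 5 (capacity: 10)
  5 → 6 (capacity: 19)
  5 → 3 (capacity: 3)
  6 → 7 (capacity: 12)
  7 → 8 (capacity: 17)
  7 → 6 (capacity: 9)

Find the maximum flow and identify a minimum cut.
Max flow = 20, Min cut edges: (0,1)

Maximum flow: 20
Minimum cut: (0,1)
Partition: S = [0], T = [1, 2, 3, 4, 5, 6, 7, 8]

Max-flow min-cut theorem verified: both equal 20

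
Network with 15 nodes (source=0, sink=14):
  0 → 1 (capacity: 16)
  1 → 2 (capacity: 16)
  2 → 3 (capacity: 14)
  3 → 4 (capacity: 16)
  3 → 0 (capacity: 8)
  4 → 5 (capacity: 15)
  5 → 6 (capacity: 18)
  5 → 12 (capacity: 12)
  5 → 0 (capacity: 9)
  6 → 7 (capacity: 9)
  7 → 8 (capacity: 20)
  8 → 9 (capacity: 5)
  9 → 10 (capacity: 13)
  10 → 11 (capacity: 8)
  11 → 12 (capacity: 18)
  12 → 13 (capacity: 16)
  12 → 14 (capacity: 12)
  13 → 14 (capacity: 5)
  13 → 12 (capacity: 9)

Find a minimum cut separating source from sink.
Min cut value = 14, edges: (2,3)

Min cut value: 14
Partition: S = [0, 1, 2], T = [3, 4, 5, 6, 7, 8, 9, 10, 11, 12, 13, 14]
Cut edges: (2,3)

By max-flow min-cut theorem, max flow = min cut = 14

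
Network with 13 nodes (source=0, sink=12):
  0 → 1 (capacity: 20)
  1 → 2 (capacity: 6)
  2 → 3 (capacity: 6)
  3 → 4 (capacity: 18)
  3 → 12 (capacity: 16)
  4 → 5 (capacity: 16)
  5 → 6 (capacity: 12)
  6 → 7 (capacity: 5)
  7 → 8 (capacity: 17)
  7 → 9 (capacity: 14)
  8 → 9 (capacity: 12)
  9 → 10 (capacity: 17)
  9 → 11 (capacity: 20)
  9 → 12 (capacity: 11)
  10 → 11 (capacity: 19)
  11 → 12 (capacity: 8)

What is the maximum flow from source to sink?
Maximum flow = 6

Max flow: 6

Flow assignment:
  0 → 1: 6/20
  1 → 2: 6/6
  2 → 3: 6/6
  3 → 12: 6/16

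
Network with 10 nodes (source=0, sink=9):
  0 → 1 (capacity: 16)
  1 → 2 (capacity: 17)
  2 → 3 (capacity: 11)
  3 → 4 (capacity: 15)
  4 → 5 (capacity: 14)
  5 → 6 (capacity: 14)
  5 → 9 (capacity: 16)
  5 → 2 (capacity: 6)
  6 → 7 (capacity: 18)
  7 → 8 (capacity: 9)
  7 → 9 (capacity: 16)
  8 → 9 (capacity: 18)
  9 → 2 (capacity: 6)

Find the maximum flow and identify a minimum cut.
Max flow = 11, Min cut edges: (2,3)

Maximum flow: 11
Minimum cut: (2,3)
Partition: S = [0, 1, 2], T = [3, 4, 5, 6, 7, 8, 9]

Max-flow min-cut theorem verified: both equal 11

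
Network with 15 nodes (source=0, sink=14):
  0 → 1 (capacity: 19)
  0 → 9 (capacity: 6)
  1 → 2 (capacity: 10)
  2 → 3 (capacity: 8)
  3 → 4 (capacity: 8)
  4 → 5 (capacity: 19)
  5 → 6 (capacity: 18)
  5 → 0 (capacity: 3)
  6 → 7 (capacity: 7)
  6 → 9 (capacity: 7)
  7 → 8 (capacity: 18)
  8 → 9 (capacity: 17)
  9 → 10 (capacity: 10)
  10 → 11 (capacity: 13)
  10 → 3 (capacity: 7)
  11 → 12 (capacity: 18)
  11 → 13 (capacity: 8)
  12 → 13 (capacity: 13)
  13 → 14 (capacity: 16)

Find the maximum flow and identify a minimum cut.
Max flow = 10, Min cut edges: (9,10)

Maximum flow: 10
Minimum cut: (9,10)
Partition: S = [0, 1, 2, 3, 4, 5, 6, 7, 8, 9], T = [10, 11, 12, 13, 14]

Max-flow min-cut theorem verified: both equal 10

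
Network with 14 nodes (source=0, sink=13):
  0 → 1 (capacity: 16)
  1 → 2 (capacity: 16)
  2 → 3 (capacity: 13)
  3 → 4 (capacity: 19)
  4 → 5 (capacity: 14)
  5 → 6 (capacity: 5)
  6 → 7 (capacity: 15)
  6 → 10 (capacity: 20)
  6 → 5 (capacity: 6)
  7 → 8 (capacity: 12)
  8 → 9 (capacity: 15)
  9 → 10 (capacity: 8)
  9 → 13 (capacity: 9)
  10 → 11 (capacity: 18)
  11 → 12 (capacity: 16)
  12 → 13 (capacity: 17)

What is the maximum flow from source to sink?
Maximum flow = 5

Max flow: 5

Flow assignment:
  0 → 1: 5/16
  1 → 2: 5/16
  2 → 3: 5/13
  3 → 4: 5/19
  4 → 5: 5/14
  5 → 6: 5/5
  6 → 7: 5/15
  7 → 8: 5/12
  8 → 9: 5/15
  9 → 13: 5/9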